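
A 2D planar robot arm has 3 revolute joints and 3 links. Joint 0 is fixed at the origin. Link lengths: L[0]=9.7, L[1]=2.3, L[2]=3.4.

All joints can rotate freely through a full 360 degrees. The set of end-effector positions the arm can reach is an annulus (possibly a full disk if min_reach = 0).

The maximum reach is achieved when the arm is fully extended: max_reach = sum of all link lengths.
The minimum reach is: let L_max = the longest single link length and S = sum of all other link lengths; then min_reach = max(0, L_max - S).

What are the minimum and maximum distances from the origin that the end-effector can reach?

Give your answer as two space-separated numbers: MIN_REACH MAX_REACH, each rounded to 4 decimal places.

Link lengths: [9.7, 2.3, 3.4]
max_reach = 9.7 + 2.3 + 3.4 = 15.4
L_max = max([9.7, 2.3, 3.4]) = 9.7
S (sum of others) = 15.4 - 9.7 = 5.7
min_reach = max(0, 9.7 - 5.7) = max(0, 4) = 4

Answer: 4.0000 15.4000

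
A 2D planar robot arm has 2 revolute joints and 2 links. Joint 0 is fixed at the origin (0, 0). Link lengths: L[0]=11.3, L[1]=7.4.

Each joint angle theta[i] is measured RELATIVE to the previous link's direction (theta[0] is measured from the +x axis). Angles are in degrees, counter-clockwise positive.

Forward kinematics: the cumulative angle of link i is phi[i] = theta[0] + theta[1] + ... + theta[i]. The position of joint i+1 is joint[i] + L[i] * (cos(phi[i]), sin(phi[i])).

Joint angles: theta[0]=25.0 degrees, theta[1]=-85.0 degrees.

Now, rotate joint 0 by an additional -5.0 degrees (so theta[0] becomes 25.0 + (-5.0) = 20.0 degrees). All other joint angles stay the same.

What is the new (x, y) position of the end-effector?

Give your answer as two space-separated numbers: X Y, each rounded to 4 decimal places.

joint[0] = (0.0000, 0.0000)  (base)
link 0: phi[0] = 20 = 20 deg
  cos(20 deg) = 0.9397, sin(20 deg) = 0.3420
  joint[1] = (0.0000, 0.0000) + 11.3 * (0.9397, 0.3420) = (0.0000 + 10.6185, 0.0000 + 3.8648) = (10.6185, 3.8648)
link 1: phi[1] = 20 + -85 = -65 deg
  cos(-65 deg) = 0.4226, sin(-65 deg) = -0.9063
  joint[2] = (10.6185, 3.8648) + 7.4 * (0.4226, -0.9063) = (10.6185 + 3.1274, 3.8648 + -6.7067) = (13.7459, -2.8419)
End effector: (13.7459, -2.8419)

Answer: 13.7459 -2.8419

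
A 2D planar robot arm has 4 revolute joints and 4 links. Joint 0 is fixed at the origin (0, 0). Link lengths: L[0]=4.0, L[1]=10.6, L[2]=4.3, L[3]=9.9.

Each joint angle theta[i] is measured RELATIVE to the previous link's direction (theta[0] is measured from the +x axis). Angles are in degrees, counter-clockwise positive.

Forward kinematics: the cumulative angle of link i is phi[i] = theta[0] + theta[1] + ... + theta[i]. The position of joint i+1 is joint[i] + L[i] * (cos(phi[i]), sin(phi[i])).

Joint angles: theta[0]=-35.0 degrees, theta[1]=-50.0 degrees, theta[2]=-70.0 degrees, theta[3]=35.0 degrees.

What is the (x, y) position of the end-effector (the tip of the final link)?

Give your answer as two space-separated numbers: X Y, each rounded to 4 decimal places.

Answer: -4.6467 -23.2449

Derivation:
joint[0] = (0.0000, 0.0000)  (base)
link 0: phi[0] = -35 = -35 deg
  cos(-35 deg) = 0.8192, sin(-35 deg) = -0.5736
  joint[1] = (0.0000, 0.0000) + 4 * (0.8192, -0.5736) = (0.0000 + 3.2766, 0.0000 + -2.2943) = (3.2766, -2.2943)
link 1: phi[1] = -35 + -50 = -85 deg
  cos(-85 deg) = 0.0872, sin(-85 deg) = -0.9962
  joint[2] = (3.2766, -2.2943) + 10.6 * (0.0872, -0.9962) = (3.2766 + 0.9239, -2.2943 + -10.5597) = (4.2005, -12.8540)
link 2: phi[2] = -35 + -50 + -70 = -155 deg
  cos(-155 deg) = -0.9063, sin(-155 deg) = -0.4226
  joint[3] = (4.2005, -12.8540) + 4.3 * (-0.9063, -0.4226) = (4.2005 + -3.8971, -12.8540 + -1.8173) = (0.3033, -14.6712)
link 3: phi[3] = -35 + -50 + -70 + 35 = -120 deg
  cos(-120 deg) = -0.5000, sin(-120 deg) = -0.8660
  joint[4] = (0.3033, -14.6712) + 9.9 * (-0.5000, -0.8660) = (0.3033 + -4.9500, -14.6712 + -8.5737) = (-4.6467, -23.2449)
End effector: (-4.6467, -23.2449)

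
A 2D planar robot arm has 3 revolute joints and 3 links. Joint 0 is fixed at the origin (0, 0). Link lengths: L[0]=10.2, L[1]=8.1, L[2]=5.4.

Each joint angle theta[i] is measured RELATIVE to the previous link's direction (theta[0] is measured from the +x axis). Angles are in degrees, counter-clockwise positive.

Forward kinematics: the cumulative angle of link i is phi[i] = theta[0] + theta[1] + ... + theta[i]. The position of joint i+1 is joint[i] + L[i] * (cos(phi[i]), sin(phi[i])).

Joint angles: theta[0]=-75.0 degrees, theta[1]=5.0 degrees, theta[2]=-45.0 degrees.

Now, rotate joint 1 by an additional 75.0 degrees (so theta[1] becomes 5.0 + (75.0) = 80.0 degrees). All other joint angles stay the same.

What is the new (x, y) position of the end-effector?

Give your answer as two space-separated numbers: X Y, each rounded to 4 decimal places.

Answer: 14.8458 -12.6175

Derivation:
joint[0] = (0.0000, 0.0000)  (base)
link 0: phi[0] = -75 = -75 deg
  cos(-75 deg) = 0.2588, sin(-75 deg) = -0.9659
  joint[1] = (0.0000, 0.0000) + 10.2 * (0.2588, -0.9659) = (0.0000 + 2.6400, 0.0000 + -9.8524) = (2.6400, -9.8524)
link 1: phi[1] = -75 + 80 = 5 deg
  cos(5 deg) = 0.9962, sin(5 deg) = 0.0872
  joint[2] = (2.6400, -9.8524) + 8.1 * (0.9962, 0.0872) = (2.6400 + 8.0692, -9.8524 + 0.7060) = (10.7091, -9.1465)
link 2: phi[2] = -75 + 80 + -45 = -40 deg
  cos(-40 deg) = 0.7660, sin(-40 deg) = -0.6428
  joint[3] = (10.7091, -9.1465) + 5.4 * (0.7660, -0.6428) = (10.7091 + 4.1366, -9.1465 + -3.4711) = (14.8458, -12.6175)
End effector: (14.8458, -12.6175)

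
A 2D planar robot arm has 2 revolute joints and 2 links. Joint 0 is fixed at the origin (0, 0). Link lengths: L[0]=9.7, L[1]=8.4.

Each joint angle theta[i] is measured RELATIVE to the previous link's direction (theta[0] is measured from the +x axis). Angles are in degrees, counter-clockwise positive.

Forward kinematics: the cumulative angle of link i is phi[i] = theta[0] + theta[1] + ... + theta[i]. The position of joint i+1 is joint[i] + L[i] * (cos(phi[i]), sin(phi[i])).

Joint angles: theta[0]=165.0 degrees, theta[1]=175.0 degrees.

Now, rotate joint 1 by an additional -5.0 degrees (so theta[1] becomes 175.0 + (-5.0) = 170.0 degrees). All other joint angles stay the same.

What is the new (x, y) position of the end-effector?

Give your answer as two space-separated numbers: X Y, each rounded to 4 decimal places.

Answer: -1.7565 -1.0394

Derivation:
joint[0] = (0.0000, 0.0000)  (base)
link 0: phi[0] = 165 = 165 deg
  cos(165 deg) = -0.9659, sin(165 deg) = 0.2588
  joint[1] = (0.0000, 0.0000) + 9.7 * (-0.9659, 0.2588) = (0.0000 + -9.3695, 0.0000 + 2.5105) = (-9.3695, 2.5105)
link 1: phi[1] = 165 + 170 = 335 deg
  cos(335 deg) = 0.9063, sin(335 deg) = -0.4226
  joint[2] = (-9.3695, 2.5105) + 8.4 * (0.9063, -0.4226) = (-9.3695 + 7.6130, 2.5105 + -3.5500) = (-1.7565, -1.0394)
End effector: (-1.7565, -1.0394)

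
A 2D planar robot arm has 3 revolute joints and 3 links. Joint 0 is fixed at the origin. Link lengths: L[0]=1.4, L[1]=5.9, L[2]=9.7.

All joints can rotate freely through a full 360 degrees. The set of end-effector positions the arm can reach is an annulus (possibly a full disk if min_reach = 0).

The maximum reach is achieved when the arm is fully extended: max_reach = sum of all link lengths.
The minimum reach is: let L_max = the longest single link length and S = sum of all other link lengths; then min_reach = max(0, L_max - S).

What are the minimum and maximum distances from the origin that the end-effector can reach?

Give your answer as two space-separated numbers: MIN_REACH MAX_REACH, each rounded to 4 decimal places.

Answer: 2.4000 17.0000

Derivation:
Link lengths: [1.4, 5.9, 9.7]
max_reach = 1.4 + 5.9 + 9.7 = 17
L_max = max([1.4, 5.9, 9.7]) = 9.7
S (sum of others) = 17 - 9.7 = 7.3
min_reach = max(0, 9.7 - 7.3) = max(0, 2.4) = 2.4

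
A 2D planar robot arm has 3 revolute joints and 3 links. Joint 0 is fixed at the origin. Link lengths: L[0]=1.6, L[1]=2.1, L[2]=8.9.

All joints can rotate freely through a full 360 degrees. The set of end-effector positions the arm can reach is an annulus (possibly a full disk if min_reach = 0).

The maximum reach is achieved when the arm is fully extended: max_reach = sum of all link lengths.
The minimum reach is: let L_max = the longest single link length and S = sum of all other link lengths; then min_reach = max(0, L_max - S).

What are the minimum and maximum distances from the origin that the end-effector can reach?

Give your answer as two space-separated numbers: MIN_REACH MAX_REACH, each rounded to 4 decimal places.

Link lengths: [1.6, 2.1, 8.9]
max_reach = 1.6 + 2.1 + 8.9 = 12.6
L_max = max([1.6, 2.1, 8.9]) = 8.9
S (sum of others) = 12.6 - 8.9 = 3.7
min_reach = max(0, 8.9 - 3.7) = max(0, 5.2) = 5.2

Answer: 5.2000 12.6000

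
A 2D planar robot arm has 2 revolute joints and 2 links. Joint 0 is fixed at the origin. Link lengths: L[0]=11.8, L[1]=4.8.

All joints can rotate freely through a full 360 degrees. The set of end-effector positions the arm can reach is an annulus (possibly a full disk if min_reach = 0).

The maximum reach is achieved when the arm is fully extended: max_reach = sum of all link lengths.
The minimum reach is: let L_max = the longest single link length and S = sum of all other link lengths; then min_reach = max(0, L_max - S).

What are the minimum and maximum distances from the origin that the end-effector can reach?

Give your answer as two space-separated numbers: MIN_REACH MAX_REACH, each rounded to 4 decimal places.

Answer: 7.0000 16.6000

Derivation:
Link lengths: [11.8, 4.8]
max_reach = 11.8 + 4.8 = 16.6
L_max = max([11.8, 4.8]) = 11.8
S (sum of others) = 16.6 - 11.8 = 4.8
min_reach = max(0, 11.8 - 4.8) = max(0, 7) = 7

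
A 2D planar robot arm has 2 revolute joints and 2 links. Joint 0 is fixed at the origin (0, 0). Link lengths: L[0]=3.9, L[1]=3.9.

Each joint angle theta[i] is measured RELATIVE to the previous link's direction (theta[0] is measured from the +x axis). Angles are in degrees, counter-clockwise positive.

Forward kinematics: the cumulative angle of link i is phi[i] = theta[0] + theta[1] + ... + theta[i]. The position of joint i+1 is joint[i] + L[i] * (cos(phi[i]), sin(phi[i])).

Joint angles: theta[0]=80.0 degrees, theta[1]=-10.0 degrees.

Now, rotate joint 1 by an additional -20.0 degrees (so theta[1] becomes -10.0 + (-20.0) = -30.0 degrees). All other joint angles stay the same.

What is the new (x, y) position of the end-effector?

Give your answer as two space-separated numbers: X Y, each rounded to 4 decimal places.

Answer: 3.1841 6.8283

Derivation:
joint[0] = (0.0000, 0.0000)  (base)
link 0: phi[0] = 80 = 80 deg
  cos(80 deg) = 0.1736, sin(80 deg) = 0.9848
  joint[1] = (0.0000, 0.0000) + 3.9 * (0.1736, 0.9848) = (0.0000 + 0.6772, 0.0000 + 3.8408) = (0.6772, 3.8408)
link 1: phi[1] = 80 + -30 = 50 deg
  cos(50 deg) = 0.6428, sin(50 deg) = 0.7660
  joint[2] = (0.6772, 3.8408) + 3.9 * (0.6428, 0.7660) = (0.6772 + 2.5069, 3.8408 + 2.9876) = (3.1841, 6.8283)
End effector: (3.1841, 6.8283)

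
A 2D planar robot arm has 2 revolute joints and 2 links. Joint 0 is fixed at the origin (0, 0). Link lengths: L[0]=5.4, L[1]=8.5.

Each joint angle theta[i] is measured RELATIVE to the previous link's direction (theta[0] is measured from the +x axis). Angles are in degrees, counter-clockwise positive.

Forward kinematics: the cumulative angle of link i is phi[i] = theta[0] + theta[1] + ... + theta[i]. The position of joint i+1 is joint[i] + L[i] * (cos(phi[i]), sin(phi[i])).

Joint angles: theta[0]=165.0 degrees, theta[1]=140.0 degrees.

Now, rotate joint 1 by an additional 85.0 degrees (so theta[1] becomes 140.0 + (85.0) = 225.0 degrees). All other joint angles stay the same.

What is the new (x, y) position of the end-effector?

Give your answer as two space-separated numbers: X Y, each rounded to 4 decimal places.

joint[0] = (0.0000, 0.0000)  (base)
link 0: phi[0] = 165 = 165 deg
  cos(165 deg) = -0.9659, sin(165 deg) = 0.2588
  joint[1] = (0.0000, 0.0000) + 5.4 * (-0.9659, 0.2588) = (0.0000 + -5.2160, 0.0000 + 1.3976) = (-5.2160, 1.3976)
link 1: phi[1] = 165 + 225 = 390 deg
  cos(390 deg) = 0.8660, sin(390 deg) = 0.5000
  joint[2] = (-5.2160, 1.3976) + 8.5 * (0.8660, 0.5000) = (-5.2160 + 7.3612, 1.3976 + 4.2500) = (2.1452, 5.6476)
End effector: (2.1452, 5.6476)

Answer: 2.1452 5.6476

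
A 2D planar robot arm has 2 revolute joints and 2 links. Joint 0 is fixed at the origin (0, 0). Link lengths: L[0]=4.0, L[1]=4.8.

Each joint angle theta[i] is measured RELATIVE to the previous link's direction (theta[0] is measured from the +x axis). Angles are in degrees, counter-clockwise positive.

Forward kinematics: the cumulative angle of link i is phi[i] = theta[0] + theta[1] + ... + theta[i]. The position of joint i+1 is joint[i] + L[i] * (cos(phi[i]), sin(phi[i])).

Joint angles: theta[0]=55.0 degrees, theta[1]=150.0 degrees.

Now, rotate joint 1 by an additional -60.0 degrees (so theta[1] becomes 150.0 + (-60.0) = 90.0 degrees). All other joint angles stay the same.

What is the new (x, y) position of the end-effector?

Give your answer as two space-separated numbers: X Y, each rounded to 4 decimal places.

Answer: -1.6376 6.0298

Derivation:
joint[0] = (0.0000, 0.0000)  (base)
link 0: phi[0] = 55 = 55 deg
  cos(55 deg) = 0.5736, sin(55 deg) = 0.8192
  joint[1] = (0.0000, 0.0000) + 4 * (0.5736, 0.8192) = (0.0000 + 2.2943, 0.0000 + 3.2766) = (2.2943, 3.2766)
link 1: phi[1] = 55 + 90 = 145 deg
  cos(145 deg) = -0.8192, sin(145 deg) = 0.5736
  joint[2] = (2.2943, 3.2766) + 4.8 * (-0.8192, 0.5736) = (2.2943 + -3.9319, 3.2766 + 2.7532) = (-1.6376, 6.0298)
End effector: (-1.6376, 6.0298)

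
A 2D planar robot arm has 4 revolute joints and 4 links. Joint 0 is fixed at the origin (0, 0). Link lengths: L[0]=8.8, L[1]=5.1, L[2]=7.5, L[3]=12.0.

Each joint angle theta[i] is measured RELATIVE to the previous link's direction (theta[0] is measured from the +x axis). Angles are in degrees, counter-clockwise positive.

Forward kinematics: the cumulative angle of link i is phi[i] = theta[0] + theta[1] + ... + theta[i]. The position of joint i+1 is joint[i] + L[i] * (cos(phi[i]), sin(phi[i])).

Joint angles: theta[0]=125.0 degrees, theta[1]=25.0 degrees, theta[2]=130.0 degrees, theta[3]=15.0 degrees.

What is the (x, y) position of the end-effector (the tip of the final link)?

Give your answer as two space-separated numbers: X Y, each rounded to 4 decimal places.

joint[0] = (0.0000, 0.0000)  (base)
link 0: phi[0] = 125 = 125 deg
  cos(125 deg) = -0.5736, sin(125 deg) = 0.8192
  joint[1] = (0.0000, 0.0000) + 8.8 * (-0.5736, 0.8192) = (0.0000 + -5.0475, 0.0000 + 7.2085) = (-5.0475, 7.2085)
link 1: phi[1] = 125 + 25 = 150 deg
  cos(150 deg) = -0.8660, sin(150 deg) = 0.5000
  joint[2] = (-5.0475, 7.2085) + 5.1 * (-0.8660, 0.5000) = (-5.0475 + -4.4167, 7.2085 + 2.5500) = (-9.4642, 9.7585)
link 2: phi[2] = 125 + 25 + 130 = 280 deg
  cos(280 deg) = 0.1736, sin(280 deg) = -0.9848
  joint[3] = (-9.4642, 9.7585) + 7.5 * (0.1736, -0.9848) = (-9.4642 + 1.3024, 9.7585 + -7.3861) = (-8.1618, 2.3725)
link 3: phi[3] = 125 + 25 + 130 + 15 = 295 deg
  cos(295 deg) = 0.4226, sin(295 deg) = -0.9063
  joint[4] = (-8.1618, 2.3725) + 12 * (0.4226, -0.9063) = (-8.1618 + 5.0714, 2.3725 + -10.8757) = (-3.0904, -8.5032)
End effector: (-3.0904, -8.5032)

Answer: -3.0904 -8.5032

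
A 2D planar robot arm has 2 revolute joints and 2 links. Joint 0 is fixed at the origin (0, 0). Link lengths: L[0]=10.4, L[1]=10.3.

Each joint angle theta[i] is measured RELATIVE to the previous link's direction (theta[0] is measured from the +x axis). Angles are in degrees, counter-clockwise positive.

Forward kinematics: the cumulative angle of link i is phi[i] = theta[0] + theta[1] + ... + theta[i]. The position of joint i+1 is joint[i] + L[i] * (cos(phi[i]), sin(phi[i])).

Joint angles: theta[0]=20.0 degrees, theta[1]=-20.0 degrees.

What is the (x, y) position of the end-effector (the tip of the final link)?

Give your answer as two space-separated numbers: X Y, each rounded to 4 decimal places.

joint[0] = (0.0000, 0.0000)  (base)
link 0: phi[0] = 20 = 20 deg
  cos(20 deg) = 0.9397, sin(20 deg) = 0.3420
  joint[1] = (0.0000, 0.0000) + 10.4 * (0.9397, 0.3420) = (0.0000 + 9.7728, 0.0000 + 3.5570) = (9.7728, 3.5570)
link 1: phi[1] = 20 + -20 = 0 deg
  cos(0 deg) = 1.0000, sin(0 deg) = 0.0000
  joint[2] = (9.7728, 3.5570) + 10.3 * (1.0000, 0.0000) = (9.7728 + 10.3000, 3.5570 + 0.0000) = (20.0728, 3.5570)
End effector: (20.0728, 3.5570)

Answer: 20.0728 3.5570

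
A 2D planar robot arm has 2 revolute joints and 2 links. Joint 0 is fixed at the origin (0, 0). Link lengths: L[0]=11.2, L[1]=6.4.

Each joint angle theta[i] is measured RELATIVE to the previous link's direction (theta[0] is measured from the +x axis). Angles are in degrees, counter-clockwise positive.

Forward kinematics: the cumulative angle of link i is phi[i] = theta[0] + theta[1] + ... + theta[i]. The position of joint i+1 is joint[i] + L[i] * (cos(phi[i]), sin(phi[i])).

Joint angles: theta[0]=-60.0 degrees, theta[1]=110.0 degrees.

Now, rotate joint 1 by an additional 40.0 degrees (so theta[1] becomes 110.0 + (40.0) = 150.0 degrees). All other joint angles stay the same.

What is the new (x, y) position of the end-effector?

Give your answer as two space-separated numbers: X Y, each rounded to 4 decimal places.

Answer: 5.6000 -3.2995

Derivation:
joint[0] = (0.0000, 0.0000)  (base)
link 0: phi[0] = -60 = -60 deg
  cos(-60 deg) = 0.5000, sin(-60 deg) = -0.8660
  joint[1] = (0.0000, 0.0000) + 11.2 * (0.5000, -0.8660) = (0.0000 + 5.6000, 0.0000 + -9.6995) = (5.6000, -9.6995)
link 1: phi[1] = -60 + 150 = 90 deg
  cos(90 deg) = 0.0000, sin(90 deg) = 1.0000
  joint[2] = (5.6000, -9.6995) + 6.4 * (0.0000, 1.0000) = (5.6000 + 0.0000, -9.6995 + 6.4000) = (5.6000, -3.2995)
End effector: (5.6000, -3.2995)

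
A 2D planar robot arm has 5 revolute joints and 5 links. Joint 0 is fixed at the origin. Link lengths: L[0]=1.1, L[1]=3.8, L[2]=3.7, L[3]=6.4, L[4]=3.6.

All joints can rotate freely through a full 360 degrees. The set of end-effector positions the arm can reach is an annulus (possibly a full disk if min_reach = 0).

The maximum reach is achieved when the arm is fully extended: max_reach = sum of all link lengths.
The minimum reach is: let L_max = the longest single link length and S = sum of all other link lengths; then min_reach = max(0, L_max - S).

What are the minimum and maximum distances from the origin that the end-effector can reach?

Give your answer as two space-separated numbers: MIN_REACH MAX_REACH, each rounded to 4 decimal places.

Answer: 0.0000 18.6000

Derivation:
Link lengths: [1.1, 3.8, 3.7, 6.4, 3.6]
max_reach = 1.1 + 3.8 + 3.7 + 6.4 + 3.6 = 18.6
L_max = max([1.1, 3.8, 3.7, 6.4, 3.6]) = 6.4
S (sum of others) = 18.6 - 6.4 = 12.2
min_reach = max(0, 6.4 - 12.2) = max(0, -5.8) = 0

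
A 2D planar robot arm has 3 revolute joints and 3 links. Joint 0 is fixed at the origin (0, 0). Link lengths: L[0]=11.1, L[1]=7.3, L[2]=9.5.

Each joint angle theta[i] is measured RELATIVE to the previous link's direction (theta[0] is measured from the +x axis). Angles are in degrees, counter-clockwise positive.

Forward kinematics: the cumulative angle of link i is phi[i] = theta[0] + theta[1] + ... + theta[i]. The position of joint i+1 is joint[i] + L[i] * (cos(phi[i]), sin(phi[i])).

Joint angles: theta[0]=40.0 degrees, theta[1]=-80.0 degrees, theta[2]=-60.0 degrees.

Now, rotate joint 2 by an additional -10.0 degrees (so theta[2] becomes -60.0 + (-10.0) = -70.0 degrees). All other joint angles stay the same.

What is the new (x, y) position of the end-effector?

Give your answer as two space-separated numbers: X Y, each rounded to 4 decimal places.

joint[0] = (0.0000, 0.0000)  (base)
link 0: phi[0] = 40 = 40 deg
  cos(40 deg) = 0.7660, sin(40 deg) = 0.6428
  joint[1] = (0.0000, 0.0000) + 11.1 * (0.7660, 0.6428) = (0.0000 + 8.5031, 0.0000 + 7.1349) = (8.5031, 7.1349)
link 1: phi[1] = 40 + -80 = -40 deg
  cos(-40 deg) = 0.7660, sin(-40 deg) = -0.6428
  joint[2] = (8.5031, 7.1349) + 7.3 * (0.7660, -0.6428) = (8.5031 + 5.5921, 7.1349 + -4.6923) = (14.0952, 2.4426)
link 2: phi[2] = 40 + -80 + -70 = -110 deg
  cos(-110 deg) = -0.3420, sin(-110 deg) = -0.9397
  joint[3] = (14.0952, 2.4426) + 9.5 * (-0.3420, -0.9397) = (14.0952 + -3.2492, 2.4426 + -8.9271) = (10.8460, -6.4845)
End effector: (10.8460, -6.4845)

Answer: 10.8460 -6.4845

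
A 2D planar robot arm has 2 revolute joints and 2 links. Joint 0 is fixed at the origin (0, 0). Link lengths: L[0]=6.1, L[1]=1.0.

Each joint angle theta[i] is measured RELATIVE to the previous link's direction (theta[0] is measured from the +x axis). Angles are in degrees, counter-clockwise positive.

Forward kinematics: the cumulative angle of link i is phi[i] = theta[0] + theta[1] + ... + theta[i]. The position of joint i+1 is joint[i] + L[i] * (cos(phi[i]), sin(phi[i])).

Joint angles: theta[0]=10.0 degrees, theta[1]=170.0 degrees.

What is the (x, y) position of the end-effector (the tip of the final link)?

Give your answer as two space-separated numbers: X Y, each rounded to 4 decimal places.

joint[0] = (0.0000, 0.0000)  (base)
link 0: phi[0] = 10 = 10 deg
  cos(10 deg) = 0.9848, sin(10 deg) = 0.1736
  joint[1] = (0.0000, 0.0000) + 6.1 * (0.9848, 0.1736) = (0.0000 + 6.0073, 0.0000 + 1.0593) = (6.0073, 1.0593)
link 1: phi[1] = 10 + 170 = 180 deg
  cos(180 deg) = -1.0000, sin(180 deg) = 0.0000
  joint[2] = (6.0073, 1.0593) + 1 * (-1.0000, 0.0000) = (6.0073 + -1.0000, 1.0593 + 0.0000) = (5.0073, 1.0593)
End effector: (5.0073, 1.0593)

Answer: 5.0073 1.0593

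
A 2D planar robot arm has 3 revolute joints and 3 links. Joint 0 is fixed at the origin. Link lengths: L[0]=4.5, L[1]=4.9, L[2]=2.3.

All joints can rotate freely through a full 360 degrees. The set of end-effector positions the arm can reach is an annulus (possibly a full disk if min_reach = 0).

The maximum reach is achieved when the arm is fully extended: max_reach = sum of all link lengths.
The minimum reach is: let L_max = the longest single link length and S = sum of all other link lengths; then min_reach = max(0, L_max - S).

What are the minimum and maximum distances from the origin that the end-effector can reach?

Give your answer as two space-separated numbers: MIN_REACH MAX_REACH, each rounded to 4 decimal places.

Answer: 0.0000 11.7000

Derivation:
Link lengths: [4.5, 4.9, 2.3]
max_reach = 4.5 + 4.9 + 2.3 = 11.7
L_max = max([4.5, 4.9, 2.3]) = 4.9
S (sum of others) = 11.7 - 4.9 = 6.8
min_reach = max(0, 4.9 - 6.8) = max(0, -1.9) = 0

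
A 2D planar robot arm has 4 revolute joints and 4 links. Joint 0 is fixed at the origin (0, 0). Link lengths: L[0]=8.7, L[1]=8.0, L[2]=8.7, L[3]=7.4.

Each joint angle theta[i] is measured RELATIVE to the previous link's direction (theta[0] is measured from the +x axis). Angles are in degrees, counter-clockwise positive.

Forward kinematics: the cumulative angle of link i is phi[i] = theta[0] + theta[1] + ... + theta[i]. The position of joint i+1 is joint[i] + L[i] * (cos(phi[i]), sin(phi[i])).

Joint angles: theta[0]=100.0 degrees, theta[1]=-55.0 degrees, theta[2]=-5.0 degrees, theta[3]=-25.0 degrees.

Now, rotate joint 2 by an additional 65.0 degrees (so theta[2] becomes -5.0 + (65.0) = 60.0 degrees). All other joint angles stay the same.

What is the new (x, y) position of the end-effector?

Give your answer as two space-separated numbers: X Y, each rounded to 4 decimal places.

joint[0] = (0.0000, 0.0000)  (base)
link 0: phi[0] = 100 = 100 deg
  cos(100 deg) = -0.1736, sin(100 deg) = 0.9848
  joint[1] = (0.0000, 0.0000) + 8.7 * (-0.1736, 0.9848) = (0.0000 + -1.5107, 0.0000 + 8.5678) = (-1.5107, 8.5678)
link 1: phi[1] = 100 + -55 = 45 deg
  cos(45 deg) = 0.7071, sin(45 deg) = 0.7071
  joint[2] = (-1.5107, 8.5678) + 8 * (0.7071, 0.7071) = (-1.5107 + 5.6569, 8.5678 + 5.6569) = (4.1461, 14.2247)
link 2: phi[2] = 100 + -55 + 60 = 105 deg
  cos(105 deg) = -0.2588, sin(105 deg) = 0.9659
  joint[3] = (4.1461, 14.2247) + 8.7 * (-0.2588, 0.9659) = (4.1461 + -2.2517, 14.2247 + 8.4036) = (1.8944, 22.6282)
link 3: phi[3] = 100 + -55 + 60 + -25 = 80 deg
  cos(80 deg) = 0.1736, sin(80 deg) = 0.9848
  joint[4] = (1.8944, 22.6282) + 7.4 * (0.1736, 0.9848) = (1.8944 + 1.2850, 22.6282 + 7.2876) = (3.1794, 29.9158)
End effector: (3.1794, 29.9158)

Answer: 3.1794 29.9158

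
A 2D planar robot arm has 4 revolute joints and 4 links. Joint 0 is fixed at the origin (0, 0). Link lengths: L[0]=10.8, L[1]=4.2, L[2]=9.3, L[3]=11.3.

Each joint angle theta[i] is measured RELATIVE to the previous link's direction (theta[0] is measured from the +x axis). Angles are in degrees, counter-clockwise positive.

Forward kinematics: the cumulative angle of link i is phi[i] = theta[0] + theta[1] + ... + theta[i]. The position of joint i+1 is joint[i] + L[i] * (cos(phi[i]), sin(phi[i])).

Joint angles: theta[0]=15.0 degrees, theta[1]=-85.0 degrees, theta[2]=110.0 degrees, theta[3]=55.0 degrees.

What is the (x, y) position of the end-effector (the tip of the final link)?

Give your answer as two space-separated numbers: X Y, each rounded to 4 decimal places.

joint[0] = (0.0000, 0.0000)  (base)
link 0: phi[0] = 15 = 15 deg
  cos(15 deg) = 0.9659, sin(15 deg) = 0.2588
  joint[1] = (0.0000, 0.0000) + 10.8 * (0.9659, 0.2588) = (0.0000 + 10.4320, 0.0000 + 2.7952) = (10.4320, 2.7952)
link 1: phi[1] = 15 + -85 = -70 deg
  cos(-70 deg) = 0.3420, sin(-70 deg) = -0.9397
  joint[2] = (10.4320, 2.7952) + 4.2 * (0.3420, -0.9397) = (10.4320 + 1.4365, 2.7952 + -3.9467) = (11.8685, -1.1515)
link 2: phi[2] = 15 + -85 + 110 = 40 deg
  cos(40 deg) = 0.7660, sin(40 deg) = 0.6428
  joint[3] = (11.8685, -1.1515) + 9.3 * (0.7660, 0.6428) = (11.8685 + 7.1242, -1.1515 + 5.9779) = (18.9927, 4.8265)
link 3: phi[3] = 15 + -85 + 110 + 55 = 95 deg
  cos(95 deg) = -0.0872, sin(95 deg) = 0.9962
  joint[4] = (18.9927, 4.8265) + 11.3 * (-0.0872, 0.9962) = (18.9927 + -0.9849, 4.8265 + 11.2570) = (18.0078, 16.0835)
End effector: (18.0078, 16.0835)

Answer: 18.0078 16.0835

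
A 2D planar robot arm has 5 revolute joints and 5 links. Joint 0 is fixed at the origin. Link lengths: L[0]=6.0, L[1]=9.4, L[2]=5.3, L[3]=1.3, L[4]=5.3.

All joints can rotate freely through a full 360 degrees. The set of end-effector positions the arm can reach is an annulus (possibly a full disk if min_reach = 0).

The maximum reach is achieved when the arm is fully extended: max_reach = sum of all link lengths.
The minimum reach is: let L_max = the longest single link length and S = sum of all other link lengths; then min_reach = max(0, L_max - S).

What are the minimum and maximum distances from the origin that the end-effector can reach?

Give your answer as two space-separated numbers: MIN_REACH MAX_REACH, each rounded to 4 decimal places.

Link lengths: [6.0, 9.4, 5.3, 1.3, 5.3]
max_reach = 6 + 9.4 + 5.3 + 1.3 + 5.3 = 27.3
L_max = max([6.0, 9.4, 5.3, 1.3, 5.3]) = 9.4
S (sum of others) = 27.3 - 9.4 = 17.9
min_reach = max(0, 9.4 - 17.9) = max(0, -8.5) = 0

Answer: 0.0000 27.3000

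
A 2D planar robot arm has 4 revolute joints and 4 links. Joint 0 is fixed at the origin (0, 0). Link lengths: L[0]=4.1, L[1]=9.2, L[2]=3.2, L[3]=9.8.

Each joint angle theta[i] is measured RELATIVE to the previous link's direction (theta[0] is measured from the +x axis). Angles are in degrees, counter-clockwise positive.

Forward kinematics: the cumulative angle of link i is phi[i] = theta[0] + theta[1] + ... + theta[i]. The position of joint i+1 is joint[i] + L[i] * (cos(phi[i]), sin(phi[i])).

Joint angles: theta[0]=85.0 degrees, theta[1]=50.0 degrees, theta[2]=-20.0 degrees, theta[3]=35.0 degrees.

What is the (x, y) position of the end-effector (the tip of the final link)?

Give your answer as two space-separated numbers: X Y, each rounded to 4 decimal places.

Answer: -15.9875 18.3900

Derivation:
joint[0] = (0.0000, 0.0000)  (base)
link 0: phi[0] = 85 = 85 deg
  cos(85 deg) = 0.0872, sin(85 deg) = 0.9962
  joint[1] = (0.0000, 0.0000) + 4.1 * (0.0872, 0.9962) = (0.0000 + 0.3573, 0.0000 + 4.0844) = (0.3573, 4.0844)
link 1: phi[1] = 85 + 50 = 135 deg
  cos(135 deg) = -0.7071, sin(135 deg) = 0.7071
  joint[2] = (0.3573, 4.0844) + 9.2 * (-0.7071, 0.7071) = (0.3573 + -6.5054, 4.0844 + 6.5054) = (-6.1480, 10.5898)
link 2: phi[2] = 85 + 50 + -20 = 115 deg
  cos(115 deg) = -0.4226, sin(115 deg) = 0.9063
  joint[3] = (-6.1480, 10.5898) + 3.2 * (-0.4226, 0.9063) = (-6.1480 + -1.3524, 10.5898 + 2.9002) = (-7.5004, 13.4900)
link 3: phi[3] = 85 + 50 + -20 + 35 = 150 deg
  cos(150 deg) = -0.8660, sin(150 deg) = 0.5000
  joint[4] = (-7.5004, 13.4900) + 9.8 * (-0.8660, 0.5000) = (-7.5004 + -8.4870, 13.4900 + 4.9000) = (-15.9875, 18.3900)
End effector: (-15.9875, 18.3900)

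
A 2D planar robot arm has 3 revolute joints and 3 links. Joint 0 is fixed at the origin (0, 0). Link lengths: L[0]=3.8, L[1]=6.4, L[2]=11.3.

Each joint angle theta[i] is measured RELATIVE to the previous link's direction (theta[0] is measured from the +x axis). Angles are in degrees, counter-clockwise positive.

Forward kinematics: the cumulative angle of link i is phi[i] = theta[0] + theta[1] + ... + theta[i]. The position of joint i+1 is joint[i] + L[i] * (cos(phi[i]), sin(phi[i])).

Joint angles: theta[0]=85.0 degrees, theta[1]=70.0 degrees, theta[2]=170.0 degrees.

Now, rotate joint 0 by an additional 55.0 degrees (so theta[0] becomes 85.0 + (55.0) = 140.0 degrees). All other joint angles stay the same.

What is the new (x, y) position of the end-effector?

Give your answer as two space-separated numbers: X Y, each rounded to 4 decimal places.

joint[0] = (0.0000, 0.0000)  (base)
link 0: phi[0] = 140 = 140 deg
  cos(140 deg) = -0.7660, sin(140 deg) = 0.6428
  joint[1] = (0.0000, 0.0000) + 3.8 * (-0.7660, 0.6428) = (0.0000 + -2.9110, 0.0000 + 2.4426) = (-2.9110, 2.4426)
link 1: phi[1] = 140 + 70 = 210 deg
  cos(210 deg) = -0.8660, sin(210 deg) = -0.5000
  joint[2] = (-2.9110, 2.4426) + 6.4 * (-0.8660, -0.5000) = (-2.9110 + -5.5426, 2.4426 + -3.2000) = (-8.4535, -0.7574)
link 2: phi[2] = 140 + 70 + 170 = 380 deg
  cos(380 deg) = 0.9397, sin(380 deg) = 0.3420
  joint[3] = (-8.4535, -0.7574) + 11.3 * (0.9397, 0.3420) = (-8.4535 + 10.6185, -0.7574 + 3.8648) = (2.1650, 3.1074)
End effector: (2.1650, 3.1074)

Answer: 2.1650 3.1074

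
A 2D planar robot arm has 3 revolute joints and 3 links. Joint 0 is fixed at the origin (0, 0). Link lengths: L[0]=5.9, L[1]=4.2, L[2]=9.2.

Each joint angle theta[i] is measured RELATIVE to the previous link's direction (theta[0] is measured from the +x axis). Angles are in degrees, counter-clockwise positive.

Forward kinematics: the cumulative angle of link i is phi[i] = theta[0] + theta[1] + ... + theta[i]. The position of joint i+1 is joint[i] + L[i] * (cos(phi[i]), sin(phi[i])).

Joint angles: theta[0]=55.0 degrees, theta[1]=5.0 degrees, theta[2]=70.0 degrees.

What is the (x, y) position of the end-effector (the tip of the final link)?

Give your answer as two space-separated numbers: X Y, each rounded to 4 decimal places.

Answer: -0.4295 15.5179

Derivation:
joint[0] = (0.0000, 0.0000)  (base)
link 0: phi[0] = 55 = 55 deg
  cos(55 deg) = 0.5736, sin(55 deg) = 0.8192
  joint[1] = (0.0000, 0.0000) + 5.9 * (0.5736, 0.8192) = (0.0000 + 3.3841, 0.0000 + 4.8330) = (3.3841, 4.8330)
link 1: phi[1] = 55 + 5 = 60 deg
  cos(60 deg) = 0.5000, sin(60 deg) = 0.8660
  joint[2] = (3.3841, 4.8330) + 4.2 * (0.5000, 0.8660) = (3.3841 + 2.1000, 4.8330 + 3.6373) = (5.4841, 8.4703)
link 2: phi[2] = 55 + 5 + 70 = 130 deg
  cos(130 deg) = -0.6428, sin(130 deg) = 0.7660
  joint[3] = (5.4841, 8.4703) + 9.2 * (-0.6428, 0.7660) = (5.4841 + -5.9136, 8.4703 + 7.0476) = (-0.4295, 15.5179)
End effector: (-0.4295, 15.5179)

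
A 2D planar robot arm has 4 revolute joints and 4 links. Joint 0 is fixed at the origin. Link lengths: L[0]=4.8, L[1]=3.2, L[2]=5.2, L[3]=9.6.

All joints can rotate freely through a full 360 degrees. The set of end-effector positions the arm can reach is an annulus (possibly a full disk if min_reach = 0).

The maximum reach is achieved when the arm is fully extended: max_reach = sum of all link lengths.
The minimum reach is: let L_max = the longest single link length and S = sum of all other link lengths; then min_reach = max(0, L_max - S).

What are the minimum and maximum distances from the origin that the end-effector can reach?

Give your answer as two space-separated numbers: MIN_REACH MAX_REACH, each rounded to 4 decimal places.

Answer: 0.0000 22.8000

Derivation:
Link lengths: [4.8, 3.2, 5.2, 9.6]
max_reach = 4.8 + 3.2 + 5.2 + 9.6 = 22.8
L_max = max([4.8, 3.2, 5.2, 9.6]) = 9.6
S (sum of others) = 22.8 - 9.6 = 13.2
min_reach = max(0, 9.6 - 13.2) = max(0, -3.6) = 0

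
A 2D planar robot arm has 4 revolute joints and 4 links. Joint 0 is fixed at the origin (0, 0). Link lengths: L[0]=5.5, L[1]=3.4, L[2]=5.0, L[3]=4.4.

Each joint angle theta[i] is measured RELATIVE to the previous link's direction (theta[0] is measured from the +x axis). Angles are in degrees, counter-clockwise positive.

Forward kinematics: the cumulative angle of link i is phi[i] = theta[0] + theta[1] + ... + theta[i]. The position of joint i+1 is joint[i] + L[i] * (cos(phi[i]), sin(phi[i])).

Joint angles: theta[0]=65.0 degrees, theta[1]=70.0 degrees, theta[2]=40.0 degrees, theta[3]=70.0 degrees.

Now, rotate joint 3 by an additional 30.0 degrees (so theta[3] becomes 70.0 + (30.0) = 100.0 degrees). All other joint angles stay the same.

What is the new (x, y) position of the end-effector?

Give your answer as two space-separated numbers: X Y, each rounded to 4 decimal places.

joint[0] = (0.0000, 0.0000)  (base)
link 0: phi[0] = 65 = 65 deg
  cos(65 deg) = 0.4226, sin(65 deg) = 0.9063
  joint[1] = (0.0000, 0.0000) + 5.5 * (0.4226, 0.9063) = (0.0000 + 2.3244, 0.0000 + 4.9847) = (2.3244, 4.9847)
link 1: phi[1] = 65 + 70 = 135 deg
  cos(135 deg) = -0.7071, sin(135 deg) = 0.7071
  joint[2] = (2.3244, 4.9847) + 3.4 * (-0.7071, 0.7071) = (2.3244 + -2.4042, 4.9847 + 2.4042) = (-0.0798, 7.3889)
link 2: phi[2] = 65 + 70 + 40 = 175 deg
  cos(175 deg) = -0.9962, sin(175 deg) = 0.0872
  joint[3] = (-0.0798, 7.3889) + 5 * (-0.9962, 0.0872) = (-0.0798 + -4.9810, 7.3889 + 0.4358) = (-5.0607, 7.8246)
link 3: phi[3] = 65 + 70 + 40 + 100 = 275 deg
  cos(275 deg) = 0.0872, sin(275 deg) = -0.9962
  joint[4] = (-5.0607, 7.8246) + 4.4 * (0.0872, -0.9962) = (-5.0607 + 0.3835, 7.8246 + -4.3833) = (-4.6773, 3.4414)
End effector: (-4.6773, 3.4414)

Answer: -4.6773 3.4414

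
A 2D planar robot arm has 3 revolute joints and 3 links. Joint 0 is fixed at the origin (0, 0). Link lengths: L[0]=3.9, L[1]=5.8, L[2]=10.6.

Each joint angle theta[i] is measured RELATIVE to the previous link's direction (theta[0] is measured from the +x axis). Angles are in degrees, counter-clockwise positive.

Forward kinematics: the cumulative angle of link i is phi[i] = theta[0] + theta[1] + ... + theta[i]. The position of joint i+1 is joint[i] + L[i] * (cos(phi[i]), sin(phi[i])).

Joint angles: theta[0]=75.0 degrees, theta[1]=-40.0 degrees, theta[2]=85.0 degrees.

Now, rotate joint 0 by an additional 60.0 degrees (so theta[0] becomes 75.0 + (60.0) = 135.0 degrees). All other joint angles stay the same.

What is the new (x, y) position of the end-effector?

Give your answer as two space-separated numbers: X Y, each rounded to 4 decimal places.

Answer: -13.8632 8.5356

Derivation:
joint[0] = (0.0000, 0.0000)  (base)
link 0: phi[0] = 135 = 135 deg
  cos(135 deg) = -0.7071, sin(135 deg) = 0.7071
  joint[1] = (0.0000, 0.0000) + 3.9 * (-0.7071, 0.7071) = (0.0000 + -2.7577, 0.0000 + 2.7577) = (-2.7577, 2.7577)
link 1: phi[1] = 135 + -40 = 95 deg
  cos(95 deg) = -0.0872, sin(95 deg) = 0.9962
  joint[2] = (-2.7577, 2.7577) + 5.8 * (-0.0872, 0.9962) = (-2.7577 + -0.5055, 2.7577 + 5.7779) = (-3.2632, 8.5356)
link 2: phi[2] = 135 + -40 + 85 = 180 deg
  cos(180 deg) = -1.0000, sin(180 deg) = 0.0000
  joint[3] = (-3.2632, 8.5356) + 10.6 * (-1.0000, 0.0000) = (-3.2632 + -10.6000, 8.5356 + 0.0000) = (-13.8632, 8.5356)
End effector: (-13.8632, 8.5356)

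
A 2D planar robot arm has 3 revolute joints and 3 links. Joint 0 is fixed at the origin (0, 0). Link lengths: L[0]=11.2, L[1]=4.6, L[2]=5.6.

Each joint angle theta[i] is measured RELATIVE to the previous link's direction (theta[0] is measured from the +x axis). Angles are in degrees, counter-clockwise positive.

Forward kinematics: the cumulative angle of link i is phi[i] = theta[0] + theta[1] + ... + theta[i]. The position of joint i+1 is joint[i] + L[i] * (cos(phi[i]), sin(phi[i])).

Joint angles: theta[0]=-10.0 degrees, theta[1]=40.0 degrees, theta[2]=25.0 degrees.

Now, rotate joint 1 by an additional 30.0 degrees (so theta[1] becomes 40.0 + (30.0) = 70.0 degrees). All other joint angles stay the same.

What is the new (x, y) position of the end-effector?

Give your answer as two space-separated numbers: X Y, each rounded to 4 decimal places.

Answer: 13.8179 7.6175

Derivation:
joint[0] = (0.0000, 0.0000)  (base)
link 0: phi[0] = -10 = -10 deg
  cos(-10 deg) = 0.9848, sin(-10 deg) = -0.1736
  joint[1] = (0.0000, 0.0000) + 11.2 * (0.9848, -0.1736) = (0.0000 + 11.0298, 0.0000 + -1.9449) = (11.0298, -1.9449)
link 1: phi[1] = -10 + 70 = 60 deg
  cos(60 deg) = 0.5000, sin(60 deg) = 0.8660
  joint[2] = (11.0298, -1.9449) + 4.6 * (0.5000, 0.8660) = (11.0298 + 2.3000, -1.9449 + 3.9837) = (13.3298, 2.0389)
link 2: phi[2] = -10 + 70 + 25 = 85 deg
  cos(85 deg) = 0.0872, sin(85 deg) = 0.9962
  joint[3] = (13.3298, 2.0389) + 5.6 * (0.0872, 0.9962) = (13.3298 + 0.4881, 2.0389 + 5.5787) = (13.8179, 7.6175)
End effector: (13.8179, 7.6175)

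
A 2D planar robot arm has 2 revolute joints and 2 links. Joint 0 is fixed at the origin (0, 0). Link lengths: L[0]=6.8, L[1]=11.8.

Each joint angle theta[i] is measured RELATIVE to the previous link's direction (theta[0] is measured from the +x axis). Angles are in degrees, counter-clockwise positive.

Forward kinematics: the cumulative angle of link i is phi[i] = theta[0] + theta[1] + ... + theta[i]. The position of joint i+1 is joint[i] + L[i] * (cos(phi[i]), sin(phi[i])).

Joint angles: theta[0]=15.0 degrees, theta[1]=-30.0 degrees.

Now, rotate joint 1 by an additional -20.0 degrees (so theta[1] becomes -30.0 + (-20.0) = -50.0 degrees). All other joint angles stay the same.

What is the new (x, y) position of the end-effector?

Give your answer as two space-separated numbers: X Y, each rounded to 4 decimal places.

Answer: 16.2343 -5.0082

Derivation:
joint[0] = (0.0000, 0.0000)  (base)
link 0: phi[0] = 15 = 15 deg
  cos(15 deg) = 0.9659, sin(15 deg) = 0.2588
  joint[1] = (0.0000, 0.0000) + 6.8 * (0.9659, 0.2588) = (0.0000 + 6.5683, 0.0000 + 1.7600) = (6.5683, 1.7600)
link 1: phi[1] = 15 + -50 = -35 deg
  cos(-35 deg) = 0.8192, sin(-35 deg) = -0.5736
  joint[2] = (6.5683, 1.7600) + 11.8 * (0.8192, -0.5736) = (6.5683 + 9.6660, 1.7600 + -6.7682) = (16.2343, -5.0082)
End effector: (16.2343, -5.0082)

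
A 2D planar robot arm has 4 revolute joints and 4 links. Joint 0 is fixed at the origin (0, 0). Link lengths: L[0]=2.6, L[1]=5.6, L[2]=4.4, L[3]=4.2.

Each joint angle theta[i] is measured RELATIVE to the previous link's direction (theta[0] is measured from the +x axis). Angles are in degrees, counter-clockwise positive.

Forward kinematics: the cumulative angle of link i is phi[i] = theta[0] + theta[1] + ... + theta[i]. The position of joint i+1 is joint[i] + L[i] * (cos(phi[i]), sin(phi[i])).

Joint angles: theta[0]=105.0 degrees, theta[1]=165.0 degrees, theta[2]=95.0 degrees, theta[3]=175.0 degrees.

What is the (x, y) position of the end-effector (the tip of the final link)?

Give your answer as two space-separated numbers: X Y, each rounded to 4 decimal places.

joint[0] = (0.0000, 0.0000)  (base)
link 0: phi[0] = 105 = 105 deg
  cos(105 deg) = -0.2588, sin(105 deg) = 0.9659
  joint[1] = (0.0000, 0.0000) + 2.6 * (-0.2588, 0.9659) = (0.0000 + -0.6729, 0.0000 + 2.5114) = (-0.6729, 2.5114)
link 1: phi[1] = 105 + 165 = 270 deg
  cos(270 deg) = -0.0000, sin(270 deg) = -1.0000
  joint[2] = (-0.6729, 2.5114) + 5.6 * (-0.0000, -1.0000) = (-0.6729 + -0.0000, 2.5114 + -5.6000) = (-0.6729, -3.0886)
link 2: phi[2] = 105 + 165 + 95 = 365 deg
  cos(365 deg) = 0.9962, sin(365 deg) = 0.0872
  joint[3] = (-0.6729, -3.0886) + 4.4 * (0.9962, 0.0872) = (-0.6729 + 4.3833, -3.0886 + 0.3835) = (3.7103, -2.7051)
link 3: phi[3] = 105 + 165 + 95 + 175 = 540 deg
  cos(540 deg) = -1.0000, sin(540 deg) = 0.0000
  joint[4] = (3.7103, -2.7051) + 4.2 * (-1.0000, 0.0000) = (3.7103 + -4.2000, -2.7051 + 0.0000) = (-0.4897, -2.7051)
End effector: (-0.4897, -2.7051)

Answer: -0.4897 -2.7051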